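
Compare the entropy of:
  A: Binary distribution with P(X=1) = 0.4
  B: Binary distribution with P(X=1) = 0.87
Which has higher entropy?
A

For binary distributions, entropy is maximized at p=0.5 and decreases as p moves toward 0 or 1.

H(A) = H(0.4) = 0.9710 bits
H(B) = H(0.87) = 0.5574 bits

Distribution A (p=0.4) is closer to uniform (p=0.5), so it has higher entropy.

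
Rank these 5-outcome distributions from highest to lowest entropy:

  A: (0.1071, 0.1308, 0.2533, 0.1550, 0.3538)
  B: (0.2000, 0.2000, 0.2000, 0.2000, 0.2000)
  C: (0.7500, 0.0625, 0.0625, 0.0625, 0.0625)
B > A > C

Key insight: Entropy is maximized by uniform distributions and minimized by concentrated distributions.

- Uniform distributions have maximum entropy log₂(5) = 2.3219 bits
- The more "peaked" or concentrated a distribution, the lower its entropy

Entropies:
  H(A) = 2.1780 bits
  H(B) = 2.3219 bits
  H(C) = 1.3113 bits

Ranking: B > A > C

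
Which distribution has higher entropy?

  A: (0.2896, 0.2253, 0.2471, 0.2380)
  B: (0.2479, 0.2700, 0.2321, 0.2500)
B

Both distributions are close to uniform, making this a harder comparison.

H(A) = 1.9934 bits
H(B) = 1.9979 bits

The distribution closer to uniform has higher entropy.
Answer: B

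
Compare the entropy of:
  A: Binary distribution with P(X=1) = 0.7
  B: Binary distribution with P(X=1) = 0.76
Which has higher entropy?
A

For binary distributions, entropy is maximized at p=0.5 and decreases as p moves toward 0 or 1.

H(A) = H(0.7) = 0.8813 bits
H(B) = H(0.76) = 0.7950 bits

Distribution A (p=0.7) is closer to uniform (p=0.5), so it has higher entropy.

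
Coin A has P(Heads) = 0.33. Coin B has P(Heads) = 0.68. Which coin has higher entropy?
A

For binary distributions, entropy is maximized at p=0.5 and decreases as p moves toward 0 or 1.

H(A) = H(0.33) = 0.9149 bits
H(B) = H(0.68) = 0.9044 bits

Distribution A (p=0.33) is closer to uniform (p=0.5), so it has higher entropy.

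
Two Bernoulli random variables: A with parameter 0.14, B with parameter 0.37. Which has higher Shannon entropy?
B

For binary distributions, entropy is maximized at p=0.5 and decreases as p moves toward 0 or 1.

H(A) = H(0.14) = 0.5842 bits
H(B) = H(0.37) = 0.9507 bits

Distribution B (p=0.37) is closer to uniform (p=0.5), so it has higher entropy.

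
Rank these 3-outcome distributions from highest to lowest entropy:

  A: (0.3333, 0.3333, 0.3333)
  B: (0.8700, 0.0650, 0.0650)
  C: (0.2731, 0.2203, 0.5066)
A > C > B

Key insight: Entropy is maximized by uniform distributions and minimized by concentrated distributions.

- Uniform distributions have maximum entropy log₂(3) = 1.5850 bits
- The more "peaked" or concentrated a distribution, the lower its entropy

Entropies:
  H(A) = 1.5850 bits
  H(B) = 0.6874 bits
  H(C) = 1.4891 bits

Ranking: A > C > B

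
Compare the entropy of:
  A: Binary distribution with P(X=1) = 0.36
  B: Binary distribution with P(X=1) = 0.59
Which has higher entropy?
B

For binary distributions, entropy is maximized at p=0.5 and decreases as p moves toward 0 or 1.

H(A) = H(0.36) = 0.9427 bits
H(B) = H(0.59) = 0.9765 bits

Distribution B (p=0.59) is closer to uniform (p=0.5), so it has higher entropy.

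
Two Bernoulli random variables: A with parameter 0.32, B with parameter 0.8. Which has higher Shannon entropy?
A

For binary distributions, entropy is maximized at p=0.5 and decreases as p moves toward 0 or 1.

H(A) = H(0.32) = 0.9044 bits
H(B) = H(0.8) = 0.7219 bits

Distribution A (p=0.32) is closer to uniform (p=0.5), so it has higher entropy.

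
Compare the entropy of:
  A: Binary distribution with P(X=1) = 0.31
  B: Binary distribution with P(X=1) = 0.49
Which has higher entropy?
B

For binary distributions, entropy is maximized at p=0.5 and decreases as p moves toward 0 or 1.

H(A) = H(0.31) = 0.8932 bits
H(B) = H(0.49) = 0.9997 bits

Distribution B (p=0.49) is closer to uniform (p=0.5), so it has higher entropy.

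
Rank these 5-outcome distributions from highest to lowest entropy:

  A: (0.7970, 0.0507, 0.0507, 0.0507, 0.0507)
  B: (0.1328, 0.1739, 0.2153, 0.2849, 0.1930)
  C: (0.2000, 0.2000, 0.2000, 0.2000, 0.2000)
C > B > A

Key insight: Entropy is maximized by uniform distributions and minimized by concentrated distributions.

- Uniform distributions have maximum entropy log₂(5) = 2.3219 bits
- The more "peaked" or concentrated a distribution, the lower its entropy

Entropies:
  H(A) = 1.1339 bits
  H(B) = 2.2769 bits
  H(C) = 2.3219 bits

Ranking: C > B > A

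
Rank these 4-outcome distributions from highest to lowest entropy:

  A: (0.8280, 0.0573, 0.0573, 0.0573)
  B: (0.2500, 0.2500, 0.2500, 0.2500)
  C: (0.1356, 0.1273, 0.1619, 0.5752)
B > C > A

Key insight: Entropy is maximized by uniform distributions and minimized by concentrated distributions.

- Uniform distributions have maximum entropy log₂(4) = 2.0000 bits
- The more "peaked" or concentrated a distribution, the lower its entropy

Entropies:
  H(A) = 0.9349 bits
  H(B) = 2.0000 bits
  H(C) = 1.6536 bits

Ranking: B > C > A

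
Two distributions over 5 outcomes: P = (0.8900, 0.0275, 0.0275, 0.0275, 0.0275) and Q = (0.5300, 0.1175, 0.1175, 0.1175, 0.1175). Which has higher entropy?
Q

P is highly concentrated on one outcome (89%), making it nearly deterministic. Q spreads its mass more evenly (max 53%). The more spread-out distribution has higher entropy: H(P) ≈ 0.720 bits, H(Q) ≈ 1.937 bits.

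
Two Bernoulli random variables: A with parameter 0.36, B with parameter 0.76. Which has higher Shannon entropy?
A

For binary distributions, entropy is maximized at p=0.5 and decreases as p moves toward 0 or 1.

H(A) = H(0.36) = 0.9427 bits
H(B) = H(0.76) = 0.7950 bits

Distribution A (p=0.36) is closer to uniform (p=0.5), so it has higher entropy.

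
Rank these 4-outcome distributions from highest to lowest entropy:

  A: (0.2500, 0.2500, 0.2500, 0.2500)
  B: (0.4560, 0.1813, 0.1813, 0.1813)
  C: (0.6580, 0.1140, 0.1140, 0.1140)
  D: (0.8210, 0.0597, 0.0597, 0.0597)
A > B > C > D

Key insight: Entropy is maximized by uniform distributions and minimized by concentrated distributions.

Entropies:
  H(A) = 2.0000 bits
  H(B) = 1.8566 bits
  H(C) = 1.4688 bits
  H(D) = 0.9616 bits

Ranking: A > B > C > D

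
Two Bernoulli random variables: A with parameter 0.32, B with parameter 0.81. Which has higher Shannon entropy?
A

For binary distributions, entropy is maximized at p=0.5 and decreases as p moves toward 0 or 1.

H(A) = H(0.32) = 0.9044 bits
H(B) = H(0.81) = 0.7015 bits

Distribution A (p=0.32) is closer to uniform (p=0.5), so it has higher entropy.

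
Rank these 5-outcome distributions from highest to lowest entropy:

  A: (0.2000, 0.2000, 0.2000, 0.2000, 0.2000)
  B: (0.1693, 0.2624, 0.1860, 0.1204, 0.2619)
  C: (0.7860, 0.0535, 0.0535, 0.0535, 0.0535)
A > B > C

Key insight: Entropy is maximized by uniform distributions and minimized by concentrated distributions.

- Uniform distributions have maximum entropy log₂(5) = 2.3219 bits
- The more "peaked" or concentrated a distribution, the lower its entropy

Entropies:
  H(A) = 2.3219 bits
  H(B) = 2.2656 bits
  H(C) = 1.1771 bits

Ranking: A > B > C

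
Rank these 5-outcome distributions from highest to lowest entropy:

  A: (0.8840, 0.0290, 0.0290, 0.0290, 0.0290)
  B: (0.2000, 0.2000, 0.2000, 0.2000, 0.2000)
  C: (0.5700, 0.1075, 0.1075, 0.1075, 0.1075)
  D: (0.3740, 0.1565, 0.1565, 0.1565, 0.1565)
B > D > C > A

Key insight: Entropy is maximized by uniform distributions and minimized by concentrated distributions.

Entropies:
  H(A) = 0.7498 bits
  H(B) = 2.3219 bits
  H(C) = 1.8458 bits
  H(D) = 2.2057 bits

Ranking: B > D > C > A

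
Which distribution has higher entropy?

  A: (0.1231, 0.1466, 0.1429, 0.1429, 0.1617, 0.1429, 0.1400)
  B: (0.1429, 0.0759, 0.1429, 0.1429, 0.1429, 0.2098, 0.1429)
A

Both distributions are close to uniform, making this a harder comparison.

H(A) = 2.8035 bits
H(B) = 2.7603 bits

The distribution closer to uniform has higher entropy.
Answer: A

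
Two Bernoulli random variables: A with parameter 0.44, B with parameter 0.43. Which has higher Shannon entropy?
A

For binary distributions, entropy is maximized at p=0.5 and decreases as p moves toward 0 or 1.

H(A) = H(0.44) = 0.9896 bits
H(B) = H(0.43) = 0.9858 bits

Distribution A (p=0.44) is closer to uniform (p=0.5), so it has higher entropy.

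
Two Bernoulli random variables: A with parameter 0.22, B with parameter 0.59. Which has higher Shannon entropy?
B

For binary distributions, entropy is maximized at p=0.5 and decreases as p moves toward 0 or 1.

H(A) = H(0.22) = 0.7602 bits
H(B) = H(0.59) = 0.9765 bits

Distribution B (p=0.59) is closer to uniform (p=0.5), so it has higher entropy.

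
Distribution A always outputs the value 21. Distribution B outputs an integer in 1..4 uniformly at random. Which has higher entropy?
B

A is deterministic, so H(A) = 0. B is uniform over 4 outcomes, so H(B) = log₂(4) = 2.000 bits. Any distribution with genuine randomness has higher entropy than a deterministic one.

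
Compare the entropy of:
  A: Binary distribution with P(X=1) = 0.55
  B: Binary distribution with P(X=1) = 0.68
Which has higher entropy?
A

For binary distributions, entropy is maximized at p=0.5 and decreases as p moves toward 0 or 1.

H(A) = H(0.55) = 0.9928 bits
H(B) = H(0.68) = 0.9044 bits

Distribution A (p=0.55) is closer to uniform (p=0.5), so it has higher entropy.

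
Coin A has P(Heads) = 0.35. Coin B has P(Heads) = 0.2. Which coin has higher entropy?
A

For binary distributions, entropy is maximized at p=0.5 and decreases as p moves toward 0 or 1.

H(A) = H(0.35) = 0.9341 bits
H(B) = H(0.2) = 0.7219 bits

Distribution A (p=0.35) is closer to uniform (p=0.5), so it has higher entropy.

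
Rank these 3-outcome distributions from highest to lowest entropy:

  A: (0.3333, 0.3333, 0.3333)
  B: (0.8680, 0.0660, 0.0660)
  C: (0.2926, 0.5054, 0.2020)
A > C > B

Key insight: Entropy is maximized by uniform distributions and minimized by concentrated distributions.

- Uniform distributions have maximum entropy log₂(3) = 1.5850 bits
- The more "peaked" or concentrated a distribution, the lower its entropy

Entropies:
  H(A) = 1.5850 bits
  H(B) = 0.6949 bits
  H(C) = 1.4825 bits

Ranking: A > C > B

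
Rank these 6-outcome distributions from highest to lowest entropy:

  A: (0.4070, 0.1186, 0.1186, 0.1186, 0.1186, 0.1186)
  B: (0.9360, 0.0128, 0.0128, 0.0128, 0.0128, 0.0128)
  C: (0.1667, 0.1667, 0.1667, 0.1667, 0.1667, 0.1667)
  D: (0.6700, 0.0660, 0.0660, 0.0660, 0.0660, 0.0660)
C > A > D > B

Key insight: Entropy is maximized by uniform distributions and minimized by concentrated distributions.

Entropies:
  H(A) = 2.3518 bits
  H(B) = 0.4917 bits
  H(C) = 2.5850 bits
  H(D) = 1.6812 bits

Ranking: C > A > D > B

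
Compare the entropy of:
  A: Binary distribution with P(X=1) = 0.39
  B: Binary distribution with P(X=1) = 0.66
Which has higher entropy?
A

For binary distributions, entropy is maximized at p=0.5 and decreases as p moves toward 0 or 1.

H(A) = H(0.39) = 0.9648 bits
H(B) = H(0.66) = 0.9248 bits

Distribution A (p=0.39) is closer to uniform (p=0.5), so it has higher entropy.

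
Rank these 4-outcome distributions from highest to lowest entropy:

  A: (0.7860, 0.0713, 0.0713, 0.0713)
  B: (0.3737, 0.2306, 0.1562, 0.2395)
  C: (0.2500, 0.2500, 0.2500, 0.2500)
C > B > A

Key insight: Entropy is maximized by uniform distributions and minimized by concentrated distributions.

- Uniform distributions have maximum entropy log₂(4) = 2.0000 bits
- The more "peaked" or concentrated a distribution, the lower its entropy

Entropies:
  H(A) = 1.0882 bits
  H(B) = 1.9310 bits
  H(C) = 2.0000 bits

Ranking: C > B > A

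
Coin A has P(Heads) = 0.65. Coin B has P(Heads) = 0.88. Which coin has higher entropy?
A

For binary distributions, entropy is maximized at p=0.5 and decreases as p moves toward 0 or 1.

H(A) = H(0.65) = 0.9341 bits
H(B) = H(0.88) = 0.5294 bits

Distribution A (p=0.65) is closer to uniform (p=0.5), so it has higher entropy.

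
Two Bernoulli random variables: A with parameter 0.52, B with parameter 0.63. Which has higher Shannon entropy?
A

For binary distributions, entropy is maximized at p=0.5 and decreases as p moves toward 0 or 1.

H(A) = H(0.52) = 0.9988 bits
H(B) = H(0.63) = 0.9507 bits

Distribution A (p=0.52) is closer to uniform (p=0.5), so it has higher entropy.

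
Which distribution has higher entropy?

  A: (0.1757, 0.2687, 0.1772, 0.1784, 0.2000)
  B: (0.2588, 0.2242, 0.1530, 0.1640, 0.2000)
A

Both distributions are close to uniform, making this a harder comparison.

H(A) = 2.3006 bits
H(B) = 2.2949 bits

The distribution closer to uniform has higher entropy.
Answer: A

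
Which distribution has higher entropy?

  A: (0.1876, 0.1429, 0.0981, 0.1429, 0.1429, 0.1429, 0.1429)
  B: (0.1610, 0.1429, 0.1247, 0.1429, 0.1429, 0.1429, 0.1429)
B

Both distributions are close to uniform, making this a harder comparison.

H(A) = 2.7868 bits
H(B) = 2.8040 bits

The distribution closer to uniform has higher entropy.
Answer: B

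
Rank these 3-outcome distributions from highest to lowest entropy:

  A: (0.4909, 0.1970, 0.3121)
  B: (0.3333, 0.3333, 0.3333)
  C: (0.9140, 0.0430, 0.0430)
B > A > C

Key insight: Entropy is maximized by uniform distributions and minimized by concentrated distributions.

- Uniform distributions have maximum entropy log₂(3) = 1.5850 bits
- The more "peaked" or concentrated a distribution, the lower its entropy

Entropies:
  H(A) = 1.4899 bits
  H(B) = 1.5850 bits
  H(C) = 0.5090 bits

Ranking: B > A > C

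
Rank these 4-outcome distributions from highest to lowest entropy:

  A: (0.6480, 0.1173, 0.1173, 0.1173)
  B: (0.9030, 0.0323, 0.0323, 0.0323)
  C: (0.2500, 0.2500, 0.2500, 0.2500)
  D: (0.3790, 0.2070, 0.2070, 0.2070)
C > D > A > B

Key insight: Entropy is maximized by uniform distributions and minimized by concentrated distributions.

Entropies:
  H(A) = 1.4937 bits
  H(B) = 0.6132 bits
  H(C) = 2.0000 bits
  H(D) = 1.9416 bits

Ranking: C > D > A > B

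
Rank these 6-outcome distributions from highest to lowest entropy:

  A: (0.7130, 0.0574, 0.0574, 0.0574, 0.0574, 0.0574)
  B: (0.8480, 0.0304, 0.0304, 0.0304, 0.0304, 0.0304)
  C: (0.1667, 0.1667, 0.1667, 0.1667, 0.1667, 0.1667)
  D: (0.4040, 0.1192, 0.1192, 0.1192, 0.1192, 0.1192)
C > D > A > B

Key insight: Entropy is maximized by uniform distributions and minimized by concentrated distributions.

Entropies:
  H(A) = 1.5312 bits
  H(B) = 0.9678 bits
  H(C) = 2.5850 bits
  H(D) = 2.3571 bits

Ranking: C > D > A > B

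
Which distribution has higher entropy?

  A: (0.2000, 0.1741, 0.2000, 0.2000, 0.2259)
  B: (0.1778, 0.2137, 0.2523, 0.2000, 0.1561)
A

Both distributions are close to uniform, making this a harder comparison.

H(A) = 2.3171 bits
H(B) = 2.3028 bits

The distribution closer to uniform has higher entropy.
Answer: A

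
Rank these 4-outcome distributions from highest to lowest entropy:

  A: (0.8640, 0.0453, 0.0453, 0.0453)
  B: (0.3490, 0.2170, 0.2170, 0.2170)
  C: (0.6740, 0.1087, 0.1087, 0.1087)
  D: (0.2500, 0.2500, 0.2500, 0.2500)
D > B > C > A

Key insight: Entropy is maximized by uniform distributions and minimized by concentrated distributions.

Entropies:
  H(A) = 0.7892 bits
  H(B) = 1.9650 bits
  H(C) = 1.4275 bits
  H(D) = 2.0000 bits

Ranking: D > B > C > A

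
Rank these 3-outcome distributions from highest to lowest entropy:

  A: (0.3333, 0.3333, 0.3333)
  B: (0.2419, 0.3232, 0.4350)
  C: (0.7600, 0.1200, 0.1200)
A > B > C

Key insight: Entropy is maximized by uniform distributions and minimized by concentrated distributions.

- Uniform distributions have maximum entropy log₂(3) = 1.5850 bits
- The more "peaked" or concentrated a distribution, the lower its entropy

Entropies:
  H(A) = 1.5850 bits
  H(B) = 1.5443 bits
  H(C) = 1.0350 bits

Ranking: A > B > C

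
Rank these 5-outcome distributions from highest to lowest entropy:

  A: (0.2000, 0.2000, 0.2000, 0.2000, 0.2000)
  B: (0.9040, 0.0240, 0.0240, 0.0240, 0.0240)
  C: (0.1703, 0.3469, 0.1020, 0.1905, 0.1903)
A > C > B

Key insight: Entropy is maximized by uniform distributions and minimized by concentrated distributions.

- Uniform distributions have maximum entropy log₂(5) = 2.3219 bits
- The more "peaked" or concentrated a distribution, the lower its entropy

Entropies:
  H(A) = 2.3219 bits
  H(B) = 0.6482 bits
  H(C) = 2.2120 bits

Ranking: A > C > B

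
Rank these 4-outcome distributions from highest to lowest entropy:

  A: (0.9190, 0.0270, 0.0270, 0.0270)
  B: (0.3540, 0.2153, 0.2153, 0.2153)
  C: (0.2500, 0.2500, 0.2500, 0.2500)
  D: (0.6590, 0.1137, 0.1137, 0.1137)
C > B > D > A

Key insight: Entropy is maximized by uniform distributions and minimized by concentrated distributions.

Entropies:
  H(A) = 0.5341 bits
  H(B) = 1.9615 bits
  H(C) = 2.0000 bits
  H(D) = 1.4662 bits

Ranking: C > B > D > A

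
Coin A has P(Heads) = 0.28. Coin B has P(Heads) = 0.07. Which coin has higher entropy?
A

For binary distributions, entropy is maximized at p=0.5 and decreases as p moves toward 0 or 1.

H(A) = H(0.28) = 0.8555 bits
H(B) = H(0.07) = 0.3659 bits

Distribution A (p=0.28) is closer to uniform (p=0.5), so it has higher entropy.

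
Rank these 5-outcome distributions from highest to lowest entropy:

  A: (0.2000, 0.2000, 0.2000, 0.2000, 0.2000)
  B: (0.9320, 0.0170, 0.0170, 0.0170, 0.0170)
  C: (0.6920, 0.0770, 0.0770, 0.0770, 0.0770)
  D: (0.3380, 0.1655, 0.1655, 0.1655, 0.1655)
A > D > C > B

Key insight: Entropy is maximized by uniform distributions and minimized by concentrated distributions.

Entropies:
  H(A) = 2.3219 bits
  H(B) = 0.4944 bits
  H(C) = 1.5069 bits
  H(D) = 2.2469 bits

Ranking: A > D > C > B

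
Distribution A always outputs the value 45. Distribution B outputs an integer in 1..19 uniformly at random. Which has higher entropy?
B

A is deterministic, so H(A) = 0. B is uniform over 19 outcomes, so H(B) = log₂(19) = 4.248 bits. Any distribution with genuine randomness has higher entropy than a deterministic one.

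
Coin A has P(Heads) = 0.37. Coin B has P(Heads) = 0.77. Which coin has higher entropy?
A

For binary distributions, entropy is maximized at p=0.5 and decreases as p moves toward 0 or 1.

H(A) = H(0.37) = 0.9507 bits
H(B) = H(0.77) = 0.7780 bits

Distribution A (p=0.37) is closer to uniform (p=0.5), so it has higher entropy.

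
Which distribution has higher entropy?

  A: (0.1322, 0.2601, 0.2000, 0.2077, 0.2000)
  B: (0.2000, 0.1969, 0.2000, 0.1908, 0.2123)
B

Both distributions are close to uniform, making this a harder comparison.

H(A) = 2.2910 bits
H(B) = 2.3211 bits

The distribution closer to uniform has higher entropy.
Answer: B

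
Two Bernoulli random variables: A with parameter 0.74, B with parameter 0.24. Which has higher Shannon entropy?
A

For binary distributions, entropy is maximized at p=0.5 and decreases as p moves toward 0 or 1.

H(A) = H(0.74) = 0.8267 bits
H(B) = H(0.24) = 0.7950 bits

Distribution A (p=0.74) is closer to uniform (p=0.5), so it has higher entropy.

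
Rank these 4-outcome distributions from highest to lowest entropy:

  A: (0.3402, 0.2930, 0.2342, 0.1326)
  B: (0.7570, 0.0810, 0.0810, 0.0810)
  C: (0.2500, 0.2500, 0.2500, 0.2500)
C > A > B

Key insight: Entropy is maximized by uniform distributions and minimized by concentrated distributions.

- Uniform distributions have maximum entropy log₂(4) = 2.0000 bits
- The more "peaked" or concentrated a distribution, the lower its entropy

Entropies:
  H(A) = 1.9250 bits
  H(B) = 1.1851 bits
  H(C) = 2.0000 bits

Ranking: C > A > B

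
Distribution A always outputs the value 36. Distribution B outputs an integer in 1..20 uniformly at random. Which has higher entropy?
B

A is deterministic, so H(A) = 0. B is uniform over 20 outcomes, so H(B) = log₂(20) = 4.322 bits. Any distribution with genuine randomness has higher entropy than a deterministic one.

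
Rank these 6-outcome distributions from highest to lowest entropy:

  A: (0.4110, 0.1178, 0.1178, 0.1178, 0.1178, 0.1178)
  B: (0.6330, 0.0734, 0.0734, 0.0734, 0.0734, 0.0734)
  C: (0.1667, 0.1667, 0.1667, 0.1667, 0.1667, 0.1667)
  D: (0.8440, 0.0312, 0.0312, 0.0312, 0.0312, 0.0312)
C > A > B > D

Key insight: Entropy is maximized by uniform distributions and minimized by concentrated distributions.

Entropies:
  H(A) = 2.3446 bits
  H(B) = 1.8005 bits
  H(C) = 2.5850 bits
  H(D) = 0.9869 bits

Ranking: C > A > B > D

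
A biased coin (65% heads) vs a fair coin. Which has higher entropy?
Fair coin

The fair coin is uniform (p=0.5), maximizing binary entropy at 1 bit. The biased coin has H(0.65) ≈ 0.934 bits — its outcome is more predictable, so its entropy is lower.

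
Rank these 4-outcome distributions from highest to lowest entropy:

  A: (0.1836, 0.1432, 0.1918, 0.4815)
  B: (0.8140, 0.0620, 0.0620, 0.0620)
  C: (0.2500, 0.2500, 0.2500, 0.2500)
C > A > B

Key insight: Entropy is maximized by uniform distributions and minimized by concentrated distributions.

- Uniform distributions have maximum entropy log₂(4) = 2.0000 bits
- The more "peaked" or concentrated a distribution, the lower its entropy

Entropies:
  H(A) = 1.8150 bits
  H(B) = 0.9878 bits
  H(C) = 2.0000 bits

Ranking: C > A > B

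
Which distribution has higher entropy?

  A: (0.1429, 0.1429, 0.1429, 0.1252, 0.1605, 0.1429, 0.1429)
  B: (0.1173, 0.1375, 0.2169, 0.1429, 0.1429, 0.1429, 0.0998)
A

Both distributions are close to uniform, making this a harder comparison.

H(A) = 2.8042 bits
H(B) = 2.7693 bits

The distribution closer to uniform has higher entropy.
Answer: A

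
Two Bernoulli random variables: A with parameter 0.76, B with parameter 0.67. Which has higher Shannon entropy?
B

For binary distributions, entropy is maximized at p=0.5 and decreases as p moves toward 0 or 1.

H(A) = H(0.76) = 0.7950 bits
H(B) = H(0.67) = 0.9149 bits

Distribution B (p=0.67) is closer to uniform (p=0.5), so it has higher entropy.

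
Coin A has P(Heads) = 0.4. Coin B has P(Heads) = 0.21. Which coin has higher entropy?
A

For binary distributions, entropy is maximized at p=0.5 and decreases as p moves toward 0 or 1.

H(A) = H(0.4) = 0.9710 bits
H(B) = H(0.21) = 0.7415 bits

Distribution A (p=0.4) is closer to uniform (p=0.5), so it has higher entropy.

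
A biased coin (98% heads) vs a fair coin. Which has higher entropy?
Fair coin

The fair coin is uniform (p=0.5), maximizing binary entropy at 1 bit. The biased coin has H(0.98) ≈ 0.141 bits — its outcome is more predictable, so its entropy is lower.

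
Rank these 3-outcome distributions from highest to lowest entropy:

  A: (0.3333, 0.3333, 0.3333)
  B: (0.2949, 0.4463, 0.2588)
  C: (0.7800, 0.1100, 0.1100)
A > B > C

Key insight: Entropy is maximized by uniform distributions and minimized by concentrated distributions.

- Uniform distributions have maximum entropy log₂(3) = 1.5850 bits
- The more "peaked" or concentrated a distribution, the lower its entropy

Entropies:
  H(A) = 1.5850 bits
  H(B) = 1.5437 bits
  H(C) = 0.9802 bits

Ranking: A > B > C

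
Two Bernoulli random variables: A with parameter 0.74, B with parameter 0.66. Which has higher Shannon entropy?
B

For binary distributions, entropy is maximized at p=0.5 and decreases as p moves toward 0 or 1.

H(A) = H(0.74) = 0.8267 bits
H(B) = H(0.66) = 0.9248 bits

Distribution B (p=0.66) is closer to uniform (p=0.5), so it has higher entropy.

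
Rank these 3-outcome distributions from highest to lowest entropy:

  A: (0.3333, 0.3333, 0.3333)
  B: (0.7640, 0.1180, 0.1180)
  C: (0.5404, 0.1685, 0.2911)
A > C > B

Key insight: Entropy is maximized by uniform distributions and minimized by concentrated distributions.

- Uniform distributions have maximum entropy log₂(3) = 1.5850 bits
- The more "peaked" or concentrated a distribution, the lower its entropy

Entropies:
  H(A) = 1.5850 bits
  H(B) = 1.0243 bits
  H(C) = 1.4310 bits

Ranking: A > C > B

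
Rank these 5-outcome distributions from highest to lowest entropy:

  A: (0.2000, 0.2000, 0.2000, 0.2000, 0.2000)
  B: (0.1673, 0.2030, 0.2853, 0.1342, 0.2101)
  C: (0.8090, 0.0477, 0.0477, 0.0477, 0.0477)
A > B > C

Key insight: Entropy is maximized by uniform distributions and minimized by concentrated distributions.

- Uniform distributions have maximum entropy log₂(5) = 2.3219 bits
- The more "peaked" or concentrated a distribution, the lower its entropy

Entropies:
  H(A) = 2.3219 bits
  H(B) = 2.2766 bits
  H(C) = 1.0856 bits

Ranking: A > B > C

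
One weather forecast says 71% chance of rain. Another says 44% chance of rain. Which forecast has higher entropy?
44% forecast

Treat each forecast as a Bernoulli distribution. Binary entropy is maximized at p=0.5 and falls off symmetrically toward 0 or 1. The 44% forecast is closer to 50%, so it is more uncertain. H(71%) ≈ 0.869 bits, H(44%) ≈ 0.990 bits.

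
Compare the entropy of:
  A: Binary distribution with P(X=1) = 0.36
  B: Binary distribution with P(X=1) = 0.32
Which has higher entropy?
A

For binary distributions, entropy is maximized at p=0.5 and decreases as p moves toward 0 or 1.

H(A) = H(0.36) = 0.9427 bits
H(B) = H(0.32) = 0.9044 bits

Distribution A (p=0.36) is closer to uniform (p=0.5), so it has higher entropy.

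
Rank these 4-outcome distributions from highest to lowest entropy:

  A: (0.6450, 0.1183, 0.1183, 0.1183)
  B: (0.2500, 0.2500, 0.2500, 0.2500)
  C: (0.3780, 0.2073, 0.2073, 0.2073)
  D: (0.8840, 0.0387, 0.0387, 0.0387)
B > C > A > D

Key insight: Entropy is maximized by uniform distributions and minimized by concentrated distributions.

Entropies:
  H(A) = 1.5011 bits
  H(B) = 2.0000 bits
  H(C) = 1.9425 bits
  H(D) = 0.7016 bits

Ranking: B > C > A > D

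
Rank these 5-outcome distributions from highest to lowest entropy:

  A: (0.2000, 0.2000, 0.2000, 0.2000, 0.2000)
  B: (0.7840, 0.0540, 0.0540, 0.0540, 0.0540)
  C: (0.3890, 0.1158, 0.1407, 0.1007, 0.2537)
A > C > B

Key insight: Entropy is maximized by uniform distributions and minimized by concentrated distributions.

- Uniform distributions have maximum entropy log₂(5) = 2.3219 bits
- The more "peaked" or concentrated a distribution, the lower its entropy

Entropies:
  H(A) = 2.3219 bits
  H(B) = 1.1848 bits
  H(C) = 2.1237 bits

Ranking: A > C > B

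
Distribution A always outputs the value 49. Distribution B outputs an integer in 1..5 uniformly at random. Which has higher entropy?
B

A is deterministic, so H(A) = 0. B is uniform over 5 outcomes, so H(B) = log₂(5) = 2.322 bits. Any distribution with genuine randomness has higher entropy than a deterministic one.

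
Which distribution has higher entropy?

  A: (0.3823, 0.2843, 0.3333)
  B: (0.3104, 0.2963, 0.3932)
A

Both distributions are close to uniform, making this a harder comparison.

H(A) = 1.5745 bits
H(B) = 1.5734 bits

The distribution closer to uniform has higher entropy.
Answer: A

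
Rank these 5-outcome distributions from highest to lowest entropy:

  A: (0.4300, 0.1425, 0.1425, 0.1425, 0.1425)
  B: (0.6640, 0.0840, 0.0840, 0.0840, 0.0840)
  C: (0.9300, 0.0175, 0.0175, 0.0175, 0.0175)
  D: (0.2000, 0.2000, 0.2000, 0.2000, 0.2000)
D > A > B > C

Key insight: Entropy is maximized by uniform distributions and minimized by concentrated distributions.

Entropies:
  H(A) = 2.1258 bits
  H(B) = 1.5929 bits
  H(C) = 0.5059 bits
  H(D) = 2.3219 bits

Ranking: D > A > B > C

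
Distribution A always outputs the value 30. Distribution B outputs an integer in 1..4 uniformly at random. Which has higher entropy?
B

A is deterministic, so H(A) = 0. B is uniform over 4 outcomes, so H(B) = log₂(4) = 2.000 bits. Any distribution with genuine randomness has higher entropy than a deterministic one.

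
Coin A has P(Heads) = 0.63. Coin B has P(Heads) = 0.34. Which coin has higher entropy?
A

For binary distributions, entropy is maximized at p=0.5 and decreases as p moves toward 0 or 1.

H(A) = H(0.63) = 0.9507 bits
H(B) = H(0.34) = 0.9248 bits

Distribution A (p=0.63) is closer to uniform (p=0.5), so it has higher entropy.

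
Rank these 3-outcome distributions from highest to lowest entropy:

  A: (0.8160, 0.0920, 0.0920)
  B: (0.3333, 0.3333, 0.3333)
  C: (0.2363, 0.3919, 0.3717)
B > C > A

Key insight: Entropy is maximized by uniform distributions and minimized by concentrated distributions.

- Uniform distributions have maximum entropy log₂(3) = 1.5850 bits
- The more "peaked" or concentrated a distribution, the lower its entropy

Entropies:
  H(A) = 0.8727 bits
  H(B) = 1.5850 bits
  H(C) = 1.5522 bits

Ranking: B > C > A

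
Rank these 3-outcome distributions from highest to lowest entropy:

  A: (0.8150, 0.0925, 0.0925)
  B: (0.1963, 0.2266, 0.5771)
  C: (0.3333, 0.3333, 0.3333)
C > B > A

Key insight: Entropy is maximized by uniform distributions and minimized by concentrated distributions.

- Uniform distributions have maximum entropy log₂(3) = 1.5850 bits
- The more "peaked" or concentrated a distribution, the lower its entropy

Entropies:
  H(A) = 0.8759 bits
  H(B) = 1.4041 bits
  H(C) = 1.5850 bits

Ranking: C > B > A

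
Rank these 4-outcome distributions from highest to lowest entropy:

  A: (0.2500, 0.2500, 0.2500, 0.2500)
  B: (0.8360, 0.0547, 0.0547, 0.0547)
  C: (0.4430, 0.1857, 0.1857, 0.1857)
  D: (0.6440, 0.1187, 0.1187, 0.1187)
A > C > D > B

Key insight: Entropy is maximized by uniform distributions and minimized by concentrated distributions.

Entropies:
  H(A) = 2.0000 bits
  H(B) = 0.9037 bits
  H(C) = 1.8734 bits
  H(D) = 1.5036 bits

Ranking: A > C > D > B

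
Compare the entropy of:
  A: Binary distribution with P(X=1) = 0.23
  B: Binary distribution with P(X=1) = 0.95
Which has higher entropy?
A

For binary distributions, entropy is maximized at p=0.5 and decreases as p moves toward 0 or 1.

H(A) = H(0.23) = 0.7780 bits
H(B) = H(0.95) = 0.2864 bits

Distribution A (p=0.23) is closer to uniform (p=0.5), so it has higher entropy.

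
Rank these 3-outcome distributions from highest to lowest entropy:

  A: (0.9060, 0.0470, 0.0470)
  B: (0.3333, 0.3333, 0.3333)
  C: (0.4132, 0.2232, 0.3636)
B > C > A

Key insight: Entropy is maximized by uniform distributions and minimized by concentrated distributions.

- Uniform distributions have maximum entropy log₂(3) = 1.5850 bits
- The more "peaked" or concentrated a distribution, the lower its entropy

Entropies:
  H(A) = 0.5437 bits
  H(B) = 1.5850 bits
  H(C) = 1.5405 bits

Ranking: B > C > A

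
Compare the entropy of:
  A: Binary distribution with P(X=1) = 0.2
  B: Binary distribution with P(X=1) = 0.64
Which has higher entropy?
B

For binary distributions, entropy is maximized at p=0.5 and decreases as p moves toward 0 or 1.

H(A) = H(0.2) = 0.7219 bits
H(B) = H(0.64) = 0.9427 bits

Distribution B (p=0.64) is closer to uniform (p=0.5), so it has higher entropy.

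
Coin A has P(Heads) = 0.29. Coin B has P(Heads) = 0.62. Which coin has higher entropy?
B

For binary distributions, entropy is maximized at p=0.5 and decreases as p moves toward 0 or 1.

H(A) = H(0.29) = 0.8687 bits
H(B) = H(0.62) = 0.9580 bits

Distribution B (p=0.62) is closer to uniform (p=0.5), so it has higher entropy.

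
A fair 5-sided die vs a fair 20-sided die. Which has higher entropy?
20-sided die

Both are uniform distributions; for uniform over n outcomes, H = log₂(n). H(5-sided) = log₂(5) = 2.322 bits and H(20-sided) = log₂(20) = 4.322 bits. More outcomes in a uniform distribution means higher entropy.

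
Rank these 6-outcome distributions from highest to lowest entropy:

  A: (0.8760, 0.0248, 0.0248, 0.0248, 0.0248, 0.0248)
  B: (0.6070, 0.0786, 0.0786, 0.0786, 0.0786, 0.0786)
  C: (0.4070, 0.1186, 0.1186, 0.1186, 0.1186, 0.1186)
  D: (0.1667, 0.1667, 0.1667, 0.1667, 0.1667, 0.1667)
D > C > B > A

Key insight: Entropy is maximized by uniform distributions and minimized by concentrated distributions.

Entropies:
  H(A) = 0.8287 bits
  H(B) = 1.8792 bits
  H(C) = 2.3518 bits
  H(D) = 2.5850 bits

Ranking: D > C > B > A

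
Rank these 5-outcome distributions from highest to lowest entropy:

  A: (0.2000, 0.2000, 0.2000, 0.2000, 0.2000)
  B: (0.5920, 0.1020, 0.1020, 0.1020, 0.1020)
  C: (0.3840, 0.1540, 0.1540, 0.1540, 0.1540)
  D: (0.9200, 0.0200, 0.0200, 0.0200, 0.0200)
A > C > B > D

Key insight: Entropy is maximized by uniform distributions and minimized by concentrated distributions.

Entropies:
  H(A) = 2.3219 bits
  H(B) = 1.7914 bits
  H(C) = 2.1928 bits
  H(D) = 0.5622 bits

Ranking: A > C > B > D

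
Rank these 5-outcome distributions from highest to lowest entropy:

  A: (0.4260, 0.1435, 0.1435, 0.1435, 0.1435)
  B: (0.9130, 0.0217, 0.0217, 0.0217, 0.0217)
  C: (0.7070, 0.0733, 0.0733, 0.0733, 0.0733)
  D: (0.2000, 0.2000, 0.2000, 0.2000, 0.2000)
D > A > C > B

Key insight: Entropy is maximized by uniform distributions and minimized by concentrated distributions.

Entropies:
  H(A) = 2.1321 bits
  H(B) = 0.6004 bits
  H(C) = 1.4586 bits
  H(D) = 2.3219 bits

Ranking: D > A > C > B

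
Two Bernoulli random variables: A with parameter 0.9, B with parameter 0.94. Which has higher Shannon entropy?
A

For binary distributions, entropy is maximized at p=0.5 and decreases as p moves toward 0 or 1.

H(A) = H(0.9) = 0.4690 bits
H(B) = H(0.94) = 0.3274 bits

Distribution A (p=0.9) is closer to uniform (p=0.5), so it has higher entropy.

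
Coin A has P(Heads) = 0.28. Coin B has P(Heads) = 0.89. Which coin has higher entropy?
A

For binary distributions, entropy is maximized at p=0.5 and decreases as p moves toward 0 or 1.

H(A) = H(0.28) = 0.8555 bits
H(B) = H(0.89) = 0.4999 bits

Distribution A (p=0.28) is closer to uniform (p=0.5), so it has higher entropy.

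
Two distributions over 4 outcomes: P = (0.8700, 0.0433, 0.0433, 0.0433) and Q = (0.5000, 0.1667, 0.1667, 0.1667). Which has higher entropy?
Q

P is highly concentrated on one outcome (87%), making it nearly deterministic. Q spreads its mass more evenly (max 50%). The more spread-out distribution has higher entropy: H(P) ≈ 0.763 bits, H(Q) ≈ 1.792 bits.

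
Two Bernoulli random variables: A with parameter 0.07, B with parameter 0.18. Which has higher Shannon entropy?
B

For binary distributions, entropy is maximized at p=0.5 and decreases as p moves toward 0 or 1.

H(A) = H(0.07) = 0.3659 bits
H(B) = H(0.18) = 0.6801 bits

Distribution B (p=0.18) is closer to uniform (p=0.5), so it has higher entropy.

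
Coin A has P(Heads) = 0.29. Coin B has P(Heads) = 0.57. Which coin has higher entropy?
B

For binary distributions, entropy is maximized at p=0.5 and decreases as p moves toward 0 or 1.

H(A) = H(0.29) = 0.8687 bits
H(B) = H(0.57) = 0.9858 bits

Distribution B (p=0.57) is closer to uniform (p=0.5), so it has higher entropy.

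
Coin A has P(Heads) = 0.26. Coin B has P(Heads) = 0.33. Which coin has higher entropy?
B

For binary distributions, entropy is maximized at p=0.5 and decreases as p moves toward 0 or 1.

H(A) = H(0.26) = 0.8267 bits
H(B) = H(0.33) = 0.9149 bits

Distribution B (p=0.33) is closer to uniform (p=0.5), so it has higher entropy.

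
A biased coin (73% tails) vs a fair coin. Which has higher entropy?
Fair coin

The fair coin is uniform (p=0.5), maximizing binary entropy at 1 bit. The biased coin has H(0.73) ≈ 0.841 bits — its outcome is more predictable, so its entropy is lower.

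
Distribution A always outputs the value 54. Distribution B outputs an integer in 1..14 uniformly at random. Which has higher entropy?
B

A is deterministic, so H(A) = 0. B is uniform over 14 outcomes, so H(B) = log₂(14) = 3.807 bits. Any distribution with genuine randomness has higher entropy than a deterministic one.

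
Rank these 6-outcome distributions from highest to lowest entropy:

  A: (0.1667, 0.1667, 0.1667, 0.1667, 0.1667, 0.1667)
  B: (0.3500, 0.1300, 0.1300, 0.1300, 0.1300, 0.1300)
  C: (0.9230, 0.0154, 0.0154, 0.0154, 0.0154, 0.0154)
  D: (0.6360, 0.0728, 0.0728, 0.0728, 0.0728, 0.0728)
A > B > D > C

Key insight: Entropy is maximized by uniform distributions and minimized by concentrated distributions.

Entropies:
  H(A) = 2.5850 bits
  H(B) = 2.4433 bits
  H(C) = 0.5703 bits
  H(D) = 1.7911 bits

Ranking: A > B > D > C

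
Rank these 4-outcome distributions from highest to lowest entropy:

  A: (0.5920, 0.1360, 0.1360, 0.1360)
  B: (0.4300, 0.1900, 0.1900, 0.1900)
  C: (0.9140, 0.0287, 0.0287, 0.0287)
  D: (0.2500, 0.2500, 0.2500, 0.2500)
D > B > A > C

Key insight: Entropy is maximized by uniform distributions and minimized by concentrated distributions.

Entropies:
  H(A) = 1.6221 bits
  H(B) = 1.8892 bits
  H(C) = 0.5593 bits
  H(D) = 2.0000 bits

Ranking: D > B > A > C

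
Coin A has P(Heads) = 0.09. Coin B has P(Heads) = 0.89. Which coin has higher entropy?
B

For binary distributions, entropy is maximized at p=0.5 and decreases as p moves toward 0 or 1.

H(A) = H(0.09) = 0.4365 bits
H(B) = H(0.89) = 0.4999 bits

Distribution B (p=0.89) is closer to uniform (p=0.5), so it has higher entropy.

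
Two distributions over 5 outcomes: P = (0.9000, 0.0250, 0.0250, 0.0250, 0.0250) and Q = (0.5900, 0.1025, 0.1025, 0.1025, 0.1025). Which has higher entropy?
Q

P is highly concentrated on one outcome (90%), making it nearly deterministic. Q spreads its mass more evenly (max 59%). The more spread-out distribution has higher entropy: H(P) ≈ 0.669 bits, H(Q) ≈ 1.797 bits.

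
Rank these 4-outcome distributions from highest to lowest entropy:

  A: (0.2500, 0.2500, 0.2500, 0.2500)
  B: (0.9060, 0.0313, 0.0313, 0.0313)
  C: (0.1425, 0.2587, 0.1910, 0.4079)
A > C > B

Key insight: Entropy is maximized by uniform distributions and minimized by concentrated distributions.

- Uniform distributions have maximum entropy log₂(4) = 2.0000 bits
- The more "peaked" or concentrated a distribution, the lower its entropy

Entropies:
  H(A) = 2.0000 bits
  H(B) = 0.5987 bits
  H(C) = 1.8890 bits

Ranking: A > C > B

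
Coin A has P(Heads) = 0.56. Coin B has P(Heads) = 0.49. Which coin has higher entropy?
B

For binary distributions, entropy is maximized at p=0.5 and decreases as p moves toward 0 or 1.

H(A) = H(0.56) = 0.9896 bits
H(B) = H(0.49) = 0.9997 bits

Distribution B (p=0.49) is closer to uniform (p=0.5), so it has higher entropy.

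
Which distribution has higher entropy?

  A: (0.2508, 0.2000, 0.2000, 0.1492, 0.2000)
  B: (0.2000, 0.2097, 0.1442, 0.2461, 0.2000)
A

Both distributions are close to uniform, making this a harder comparison.

H(A) = 2.3031 bits
H(B) = 2.3020 bits

The distribution closer to uniform has higher entropy.
Answer: A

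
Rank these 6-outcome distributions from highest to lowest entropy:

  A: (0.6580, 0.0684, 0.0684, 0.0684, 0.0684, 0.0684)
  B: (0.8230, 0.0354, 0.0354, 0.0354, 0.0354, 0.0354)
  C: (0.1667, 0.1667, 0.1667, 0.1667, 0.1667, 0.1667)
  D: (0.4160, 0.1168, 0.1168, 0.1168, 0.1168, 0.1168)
C > D > A > B

Key insight: Entropy is maximized by uniform distributions and minimized by concentrated distributions.

Entropies:
  H(A) = 1.7208 bits
  H(B) = 1.0845 bits
  H(C) = 2.5850 bits
  H(D) = 2.3355 bits

Ranking: C > D > A > B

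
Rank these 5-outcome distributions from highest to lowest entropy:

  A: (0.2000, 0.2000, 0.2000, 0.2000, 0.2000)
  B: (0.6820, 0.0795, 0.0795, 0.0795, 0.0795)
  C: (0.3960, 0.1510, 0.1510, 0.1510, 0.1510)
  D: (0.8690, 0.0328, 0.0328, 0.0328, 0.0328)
A > C > B > D

Key insight: Entropy is maximized by uniform distributions and minimized by concentrated distributions.

Entropies:
  H(A) = 2.3219 bits
  H(B) = 1.5382 bits
  H(C) = 2.1766 bits
  H(D) = 0.8222 bits

Ranking: A > C > B > D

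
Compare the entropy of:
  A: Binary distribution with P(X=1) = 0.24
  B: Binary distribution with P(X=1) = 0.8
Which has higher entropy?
A

For binary distributions, entropy is maximized at p=0.5 and decreases as p moves toward 0 or 1.

H(A) = H(0.24) = 0.7950 bits
H(B) = H(0.8) = 0.7219 bits

Distribution A (p=0.24) is closer to uniform (p=0.5), so it has higher entropy.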